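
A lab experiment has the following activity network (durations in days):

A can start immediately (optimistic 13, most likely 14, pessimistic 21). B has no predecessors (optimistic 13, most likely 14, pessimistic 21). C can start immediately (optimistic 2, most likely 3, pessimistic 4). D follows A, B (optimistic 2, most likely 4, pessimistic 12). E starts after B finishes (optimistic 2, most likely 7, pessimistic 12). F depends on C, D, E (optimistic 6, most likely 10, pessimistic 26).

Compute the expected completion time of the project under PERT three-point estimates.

te_A = (13 + 4·14 + 21)/6 = 90/6 = 15
te_B = (13 + 4·14 + 21)/6 = 90/6 = 15
te_C = (2 + 4·3 + 4)/6 = 18/6 = 3
te_D = (2 + 4·4 + 12)/6 = 30/6 = 5
te_E = (2 + 4·7 + 12)/6 = 42/6 = 7
te_F = (6 + 4·10 + 26)/6 = 72/6 = 12

Forward pass:
ES_A = 0; EF_A = 15
ES_B = 0; EF_B = 15
ES_C = 0; EF_C = 3
ES_D = max(EF_A=15, EF_B=15) = 15; EF_D = 15+5 = 20
ES_E = 15; EF_E = 15+7 = 22
ES_F = max(EF_C=3, EF_D=20, EF_E=22) = 22; EF_F = 22+12 = 34
Expected project duration μ = 34 days. Critical path: B → E → F.

34 days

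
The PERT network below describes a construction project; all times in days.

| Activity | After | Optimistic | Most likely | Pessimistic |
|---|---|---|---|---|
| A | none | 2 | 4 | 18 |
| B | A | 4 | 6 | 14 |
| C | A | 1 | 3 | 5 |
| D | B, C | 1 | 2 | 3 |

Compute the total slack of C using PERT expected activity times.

te_A = (2 + 4·4 + 18)/6 = 36/6 = 6
te_B = (4 + 4·6 + 14)/6 = 42/6 = 7
te_C = (1 + 4·3 + 5)/6 = 18/6 = 3
te_D = (1 + 4·2 + 3)/6 = 12/6 = 2

Forward pass:
ES_A = 0; EF_A = 6
ES_B = 6; EF_B = 6+7 = 13
ES_C = 6; EF_C = 6+3 = 9
ES_D = max(EF_B=13, EF_C=9) = 13; EF_D = 13+2 = 15
Expected project duration μ = 15 days. Critical path: A → B → D.

Backward pass:
LF_D = 15; LS_D = 15−2 = 13
LF_C = LS_D = 13; LS_C = 13−3 = 10
LF_B = LS_D = 13; LS_B = 13−7 = 6
LF_A = min(LS_B=6, LS_C=10) = 6; LS_A = 6−6 = 0
Slack_C = LS_C − ES_C = 10 − 6 = 4

4 days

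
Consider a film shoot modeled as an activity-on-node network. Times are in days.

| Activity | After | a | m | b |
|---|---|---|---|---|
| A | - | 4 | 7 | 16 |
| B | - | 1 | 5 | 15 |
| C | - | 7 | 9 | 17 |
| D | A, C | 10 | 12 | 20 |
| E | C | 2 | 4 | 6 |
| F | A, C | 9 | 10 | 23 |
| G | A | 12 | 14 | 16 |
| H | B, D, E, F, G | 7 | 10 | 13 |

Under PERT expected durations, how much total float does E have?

te_A = (4 + 4·7 + 16)/6 = 48/6 = 8
te_B = (1 + 4·5 + 15)/6 = 36/6 = 6
te_C = (7 + 4·9 + 17)/6 = 60/6 = 10
te_D = (10 + 4·12 + 20)/6 = 78/6 = 13
te_E = (2 + 4·4 + 6)/6 = 24/6 = 4
te_F = (9 + 4·10 + 23)/6 = 72/6 = 12
te_G = (12 + 4·14 + 16)/6 = 84/6 = 14
te_H = (7 + 4·10 + 13)/6 = 60/6 = 10

Forward pass:
ES_A = 0; EF_A = 8
ES_B = 0; EF_B = 6
ES_C = 0; EF_C = 10
ES_D = max(EF_A=8, EF_C=10) = 10; EF_D = 10+13 = 23
ES_E = 10; EF_E = 10+4 = 14
ES_F = max(EF_A=8, EF_C=10) = 10; EF_F = 10+12 = 22
ES_G = 8; EF_G = 8+14 = 22
ES_H = max(EF_B=6, EF_D=23, EF_E=14, EF_F=22, EF_G=22) = 23; EF_H = 23+10 = 33
Expected project duration μ = 33 days. Critical path: C → D → H.

Backward pass:
LF_H = 33; LS_H = 33−10 = 23
LF_G = LS_H = 23; LS_G = 23−14 = 9
LF_F = LS_H = 23; LS_F = 23−12 = 11
LF_E = LS_H = 23; LS_E = 23−4 = 19
LF_D = LS_H = 23; LS_D = 23−13 = 10
LF_C = min(LS_D=10, LS_E=19, LS_F=11) = 10; LS_C = 10−10 = 0
LF_B = LS_H = 23; LS_B = 23−6 = 17
LF_A = min(LS_D=10, LS_F=11, LS_G=9) = 9; LS_A = 9−8 = 1
Slack_E = LS_E − ES_E = 19 − 10 = 9

9 days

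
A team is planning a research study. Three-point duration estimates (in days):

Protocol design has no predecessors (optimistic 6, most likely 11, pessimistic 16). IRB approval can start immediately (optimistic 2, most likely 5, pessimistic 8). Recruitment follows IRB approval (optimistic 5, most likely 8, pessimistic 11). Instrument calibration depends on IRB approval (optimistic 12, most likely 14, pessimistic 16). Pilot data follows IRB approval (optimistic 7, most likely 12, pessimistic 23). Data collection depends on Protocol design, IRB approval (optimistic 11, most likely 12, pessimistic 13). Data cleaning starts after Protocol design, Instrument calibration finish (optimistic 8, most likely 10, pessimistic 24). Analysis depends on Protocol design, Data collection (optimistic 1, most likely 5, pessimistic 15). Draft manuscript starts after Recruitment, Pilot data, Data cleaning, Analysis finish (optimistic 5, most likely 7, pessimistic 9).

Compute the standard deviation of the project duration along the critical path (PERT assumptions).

te_Protocol design = (6 + 4·11 + 16)/6 = 66/6 = 11; σ²_Protocol design = ((16−6)/6)² = 2.778
te_IRB approval = (2 + 4·5 + 8)/6 = 30/6 = 5; σ²_IRB approval = ((8−2)/6)² = 1.000
te_Recruitment = (5 + 4·8 + 11)/6 = 48/6 = 8; σ²_Recruitment = ((11−5)/6)² = 1.000
te_Instrument calibration = (12 + 4·14 + 16)/6 = 84/6 = 14; σ²_Instrument calibration = ((16−12)/6)² = 0.444
te_Pilot data = (7 + 4·12 + 23)/6 = 78/6 = 13; σ²_Pilot data = ((23−7)/6)² = 7.111
te_Data collection = (11 + 4·12 + 13)/6 = 72/6 = 12; σ²_Data collection = ((13−11)/6)² = 0.111
te_Data cleaning = (8 + 4·10 + 24)/6 = 72/6 = 12; σ²_Data cleaning = ((24−8)/6)² = 7.111
te_Analysis = (1 + 4·5 + 15)/6 = 36/6 = 6; σ²_Analysis = ((15−1)/6)² = 5.444
te_Draft manuscript = (5 + 4·7 + 9)/6 = 42/6 = 7; σ²_Draft manuscript = ((9−5)/6)² = 0.444

Forward pass:
ES_Protocol design = 0; EF_Protocol design = 11
ES_IRB approval = 0; EF_IRB approval = 5
ES_Recruitment = 5; EF_Recruitment = 5+8 = 13
ES_Instrument calibration = 5; EF_Instrument calibration = 5+14 = 19
ES_Pilot data = 5; EF_Pilot data = 5+13 = 18
ES_Data collection = max(EF_Protocol design=11, EF_IRB approval=5) = 11; EF_Data collection = 11+12 = 23
ES_Data cleaning = max(EF_Protocol design=11, EF_Instrument calibration=19) = 19; EF_Data cleaning = 19+12 = 31
ES_Analysis = max(EF_Protocol design=11, EF_Data collection=23) = 23; EF_Analysis = 23+6 = 29
ES_Draft manuscript = max(EF_Recruitment=13, EF_Pilot data=18, EF_Data cleaning=31, EF_Analysis=29) = 31; EF_Draft manuscript = 31+7 = 38
Expected project duration μ = 38 days. Critical path: IRB approval → Instrument calibration → Data cleaning → Draft manuscript.

Variance along critical path = 1.000 + 0.444 + 7.111 + 0.444 = 9.000
σ = √9.000 = 3.000 days

3.00 days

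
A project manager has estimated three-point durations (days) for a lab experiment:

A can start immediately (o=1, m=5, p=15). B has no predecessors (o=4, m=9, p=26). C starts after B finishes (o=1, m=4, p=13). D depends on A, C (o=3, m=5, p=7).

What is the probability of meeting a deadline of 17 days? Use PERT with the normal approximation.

te_A = (1 + 4·5 + 15)/6 = 36/6 = 6; σ²_A = ((15−1)/6)² = 5.444
te_B = (4 + 4·9 + 26)/6 = 66/6 = 11; σ²_B = ((26−4)/6)² = 13.444
te_C = (1 + 4·4 + 13)/6 = 30/6 = 5; σ²_C = ((13−1)/6)² = 4.000
te_D = (3 + 4·5 + 7)/6 = 30/6 = 5; σ²_D = ((7−3)/6)² = 0.444

Forward pass:
ES_A = 0; EF_A = 6
ES_B = 0; EF_B = 11
ES_C = 11; EF_C = 11+5 = 16
ES_D = max(EF_A=6, EF_C=16) = 16; EF_D = 16+5 = 21
Expected project duration μ = 21 days. Critical path: B → C → D.

Variance along critical path = 13.444 + 4.000 + 0.444 = 17.889; σ = √17.889 = 4.230 days.
Z = (17 − 21) / 4.230 = -0.946
P(T ≤ 17) = Φ(-0.946) ≈ 0.172

0.172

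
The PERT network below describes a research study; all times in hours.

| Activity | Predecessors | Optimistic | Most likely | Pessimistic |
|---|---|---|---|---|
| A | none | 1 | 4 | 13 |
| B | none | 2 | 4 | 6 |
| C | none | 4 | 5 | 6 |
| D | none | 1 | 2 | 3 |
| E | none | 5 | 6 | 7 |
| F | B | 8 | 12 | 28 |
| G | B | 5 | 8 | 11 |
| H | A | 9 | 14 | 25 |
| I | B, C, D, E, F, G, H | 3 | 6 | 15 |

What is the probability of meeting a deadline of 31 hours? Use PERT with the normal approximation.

0.848

te_A = (1 + 4·4 + 13)/6 = 30/6 = 5; σ²_A = ((13−1)/6)² = 4.000
te_B = (2 + 4·4 + 6)/6 = 24/6 = 4; σ²_B = ((6−2)/6)² = 0.444
te_C = (4 + 4·5 + 6)/6 = 30/6 = 5; σ²_C = ((6−4)/6)² = 0.111
te_D = (1 + 4·2 + 3)/6 = 12/6 = 2; σ²_D = ((3−1)/6)² = 0.111
te_E = (5 + 4·6 + 7)/6 = 36/6 = 6; σ²_E = ((7−5)/6)² = 0.111
te_F = (8 + 4·12 + 28)/6 = 84/6 = 14; σ²_F = ((28−8)/6)² = 11.111
te_G = (5 + 4·8 + 11)/6 = 48/6 = 8; σ²_G = ((11−5)/6)² = 1.000
te_H = (9 + 4·14 + 25)/6 = 90/6 = 15; σ²_H = ((25−9)/6)² = 7.111
te_I = (3 + 4·6 + 15)/6 = 42/6 = 7; σ²_I = ((15−3)/6)² = 4.000

Forward pass:
ES_A = 0; EF_A = 5
ES_B = 0; EF_B = 4
ES_C = 0; EF_C = 5
ES_D = 0; EF_D = 2
ES_E = 0; EF_E = 6
ES_F = 4; EF_F = 4+14 = 18
ES_G = 4; EF_G = 4+8 = 12
ES_H = 5; EF_H = 5+15 = 20
ES_I = max(EF_B=4, EF_C=5, EF_D=2, EF_E=6, EF_F=18, EF_G=12, EF_H=20) = 20; EF_I = 20+7 = 27
Expected project duration μ = 27 hours. Critical path: A → H → I.

Variance along critical path = 4.000 + 7.111 + 4.000 = 15.111; σ = √15.111 = 3.887 hours.
Z = (31 − 27) / 3.887 = 1.029
P(T ≤ 31) = Φ(1.029) ≈ 0.848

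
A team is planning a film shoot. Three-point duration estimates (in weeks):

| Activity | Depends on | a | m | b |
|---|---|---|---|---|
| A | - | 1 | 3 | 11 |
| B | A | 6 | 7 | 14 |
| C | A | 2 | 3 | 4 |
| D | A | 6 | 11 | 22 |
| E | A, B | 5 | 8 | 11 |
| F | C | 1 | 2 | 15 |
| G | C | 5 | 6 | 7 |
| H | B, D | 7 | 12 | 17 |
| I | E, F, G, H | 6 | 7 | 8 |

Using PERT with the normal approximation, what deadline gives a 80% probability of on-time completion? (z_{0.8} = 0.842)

te_A = (1 + 4·3 + 11)/6 = 24/6 = 4; σ²_A = ((11−1)/6)² = 2.778
te_B = (6 + 4·7 + 14)/6 = 48/6 = 8; σ²_B = ((14−6)/6)² = 1.778
te_C = (2 + 4·3 + 4)/6 = 18/6 = 3; σ²_C = ((4−2)/6)² = 0.111
te_D = (6 + 4·11 + 22)/6 = 72/6 = 12; σ²_D = ((22−6)/6)² = 7.111
te_E = (5 + 4·8 + 11)/6 = 48/6 = 8; σ²_E = ((11−5)/6)² = 1.000
te_F = (1 + 4·2 + 15)/6 = 24/6 = 4; σ²_F = ((15−1)/6)² = 5.444
te_G = (5 + 4·6 + 7)/6 = 36/6 = 6; σ²_G = ((7−5)/6)² = 0.111
te_H = (7 + 4·12 + 17)/6 = 72/6 = 12; σ²_H = ((17−7)/6)² = 2.778
te_I = (6 + 4·7 + 8)/6 = 42/6 = 7; σ²_I = ((8−6)/6)² = 0.111

Forward pass:
ES_A = 0; EF_A = 4
ES_B = 4; EF_B = 4+8 = 12
ES_C = 4; EF_C = 4+3 = 7
ES_D = 4; EF_D = 4+12 = 16
ES_E = max(EF_A=4, EF_B=12) = 12; EF_E = 12+8 = 20
ES_F = 7; EF_F = 7+4 = 11
ES_G = 7; EF_G = 7+6 = 13
ES_H = max(EF_B=12, EF_D=16) = 16; EF_H = 16+12 = 28
ES_I = max(EF_E=20, EF_F=11, EF_G=13, EF_H=28) = 28; EF_I = 28+7 = 35
Expected project duration μ = 35 weeks. Critical path: A → D → H → I.

Variance along critical path = 2.778 + 7.111 + 2.778 + 0.111 = 12.778; σ = 3.575 weeks.
D = μ + z·σ = 35 + 0.842·3.575 = 38.0 weeks

38.0 weeks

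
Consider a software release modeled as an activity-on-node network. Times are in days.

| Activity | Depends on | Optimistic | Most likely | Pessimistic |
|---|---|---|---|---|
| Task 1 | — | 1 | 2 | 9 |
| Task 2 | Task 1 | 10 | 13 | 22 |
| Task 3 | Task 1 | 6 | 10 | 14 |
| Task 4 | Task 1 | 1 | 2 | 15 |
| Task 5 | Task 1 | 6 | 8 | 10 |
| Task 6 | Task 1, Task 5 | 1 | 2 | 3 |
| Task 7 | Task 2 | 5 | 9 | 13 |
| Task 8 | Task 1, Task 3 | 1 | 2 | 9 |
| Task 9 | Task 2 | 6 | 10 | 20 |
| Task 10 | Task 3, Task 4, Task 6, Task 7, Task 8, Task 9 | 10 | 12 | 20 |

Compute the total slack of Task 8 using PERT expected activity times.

te_Task 1 = (1 + 4·2 + 9)/6 = 18/6 = 3
te_Task 2 = (10 + 4·13 + 22)/6 = 84/6 = 14
te_Task 3 = (6 + 4·10 + 14)/6 = 60/6 = 10
te_Task 4 = (1 + 4·2 + 15)/6 = 24/6 = 4
te_Task 5 = (6 + 4·8 + 10)/6 = 48/6 = 8
te_Task 6 = (1 + 4·2 + 3)/6 = 12/6 = 2
te_Task 7 = (5 + 4·9 + 13)/6 = 54/6 = 9
te_Task 8 = (1 + 4·2 + 9)/6 = 18/6 = 3
te_Task 9 = (6 + 4·10 + 20)/6 = 66/6 = 11
te_Task 10 = (10 + 4·12 + 20)/6 = 78/6 = 13

Forward pass:
ES_Task 1 = 0; EF_Task 1 = 3
ES_Task 2 = 3; EF_Task 2 = 3+14 = 17
ES_Task 3 = 3; EF_Task 3 = 3+10 = 13
ES_Task 4 = 3; EF_Task 4 = 3+4 = 7
ES_Task 5 = 3; EF_Task 5 = 3+8 = 11
ES_Task 6 = max(EF_Task 1=3, EF_Task 5=11) = 11; EF_Task 6 = 11+2 = 13
ES_Task 7 = 17; EF_Task 7 = 17+9 = 26
ES_Task 8 = max(EF_Task 1=3, EF_Task 3=13) = 13; EF_Task 8 = 13+3 = 16
ES_Task 9 = 17; EF_Task 9 = 17+11 = 28
ES_Task 10 = max(EF_Task 3=13, EF_Task 4=7, EF_Task 6=13, EF_Task 7=26, EF_Task 8=16, EF_Task 9=28) = 28; EF_Task 10 = 28+13 = 41
Expected project duration μ = 41 days. Critical path: Task 1 → Task 2 → Task 9 → Task 10.

Backward pass:
LF_Task 10 = 41; LS_Task 10 = 41−13 = 28
LF_Task 9 = LS_Task 10 = 28; LS_Task 9 = 28−11 = 17
LF_Task 8 = LS_Task 10 = 28; LS_Task 8 = 28−3 = 25
LF_Task 7 = LS_Task 10 = 28; LS_Task 7 = 28−9 = 19
LF_Task 6 = LS_Task 10 = 28; LS_Task 6 = 28−2 = 26
LF_Task 5 = LS_Task 6 = 26; LS_Task 5 = 26−8 = 18
LF_Task 4 = LS_Task 10 = 28; LS_Task 4 = 28−4 = 24
LF_Task 3 = min(LS_Task 8=25, LS_Task 10=28) = 25; LS_Task 3 = 25−10 = 15
LF_Task 2 = min(LS_Task 7=19, LS_Task 9=17) = 17; LS_Task 2 = 17−14 = 3
LF_Task 1 = min(LS_Task 2=3, LS_Task 3=15, LS_Task 4=24, LS_Task 5=18, LS_Task 6=26, LS_Task 8=25) = 3; LS_Task 1 = 3−3 = 0
Slack_Task 8 = LS_Task 8 − ES_Task 8 = 25 − 13 = 12

12 days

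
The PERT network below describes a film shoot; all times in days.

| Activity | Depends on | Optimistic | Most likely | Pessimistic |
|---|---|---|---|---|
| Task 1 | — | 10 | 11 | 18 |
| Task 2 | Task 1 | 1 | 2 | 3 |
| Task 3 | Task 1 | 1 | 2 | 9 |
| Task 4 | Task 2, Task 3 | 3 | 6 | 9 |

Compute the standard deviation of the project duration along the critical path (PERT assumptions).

te_Task 1 = (10 + 4·11 + 18)/6 = 72/6 = 12; σ²_Task 1 = ((18−10)/6)² = 1.778
te_Task 2 = (1 + 4·2 + 3)/6 = 12/6 = 2; σ²_Task 2 = ((3−1)/6)² = 0.111
te_Task 3 = (1 + 4·2 + 9)/6 = 18/6 = 3; σ²_Task 3 = ((9−1)/6)² = 1.778
te_Task 4 = (3 + 4·6 + 9)/6 = 36/6 = 6; σ²_Task 4 = ((9−3)/6)² = 1.000

Forward pass:
ES_Task 1 = 0; EF_Task 1 = 12
ES_Task 2 = 12; EF_Task 2 = 12+2 = 14
ES_Task 3 = 12; EF_Task 3 = 12+3 = 15
ES_Task 4 = max(EF_Task 2=14, EF_Task 3=15) = 15; EF_Task 4 = 15+6 = 21
Expected project duration μ = 21 days. Critical path: Task 1 → Task 3 → Task 4.

Variance along critical path = 1.778 + 1.778 + 1.000 = 4.556
σ = √4.556 = 2.134 days

2.13 days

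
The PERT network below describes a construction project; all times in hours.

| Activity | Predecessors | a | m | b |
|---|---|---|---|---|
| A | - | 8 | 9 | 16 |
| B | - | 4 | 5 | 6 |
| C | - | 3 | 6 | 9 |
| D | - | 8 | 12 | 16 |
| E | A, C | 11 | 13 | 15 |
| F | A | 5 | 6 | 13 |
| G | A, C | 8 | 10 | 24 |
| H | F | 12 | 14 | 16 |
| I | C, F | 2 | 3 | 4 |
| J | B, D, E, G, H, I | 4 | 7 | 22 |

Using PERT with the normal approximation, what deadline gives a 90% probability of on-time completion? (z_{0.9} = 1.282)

44.6 hours

te_A = (8 + 4·9 + 16)/6 = 60/6 = 10; σ²_A = ((16−8)/6)² = 1.778
te_B = (4 + 4·5 + 6)/6 = 30/6 = 5; σ²_B = ((6−4)/6)² = 0.111
te_C = (3 + 4·6 + 9)/6 = 36/6 = 6; σ²_C = ((9−3)/6)² = 1.000
te_D = (8 + 4·12 + 16)/6 = 72/6 = 12; σ²_D = ((16−8)/6)² = 1.778
te_E = (11 + 4·13 + 15)/6 = 78/6 = 13; σ²_E = ((15−11)/6)² = 0.444
te_F = (5 + 4·6 + 13)/6 = 42/6 = 7; σ²_F = ((13−5)/6)² = 1.778
te_G = (8 + 4·10 + 24)/6 = 72/6 = 12; σ²_G = ((24−8)/6)² = 7.111
te_H = (12 + 4·14 + 16)/6 = 84/6 = 14; σ²_H = ((16−12)/6)² = 0.444
te_I = (2 + 4·3 + 4)/6 = 18/6 = 3; σ²_I = ((4−2)/6)² = 0.111
te_J = (4 + 4·7 + 22)/6 = 54/6 = 9; σ²_J = ((22−4)/6)² = 9.000

Forward pass:
ES_A = 0; EF_A = 10
ES_B = 0; EF_B = 5
ES_C = 0; EF_C = 6
ES_D = 0; EF_D = 12
ES_E = max(EF_A=10, EF_C=6) = 10; EF_E = 10+13 = 23
ES_F = 10; EF_F = 10+7 = 17
ES_G = max(EF_A=10, EF_C=6) = 10; EF_G = 10+12 = 22
ES_H = 17; EF_H = 17+14 = 31
ES_I = max(EF_C=6, EF_F=17) = 17; EF_I = 17+3 = 20
ES_J = max(EF_B=5, EF_D=12, EF_E=23, EF_G=22, EF_H=31, EF_I=20) = 31; EF_J = 31+9 = 40
Expected project duration μ = 40 hours. Critical path: A → F → H → J.

Variance along critical path = 1.778 + 1.778 + 0.444 + 9.000 = 13.000; σ = 3.606 hours.
D = μ + z·σ = 40 + 1.282·3.606 = 44.6 hours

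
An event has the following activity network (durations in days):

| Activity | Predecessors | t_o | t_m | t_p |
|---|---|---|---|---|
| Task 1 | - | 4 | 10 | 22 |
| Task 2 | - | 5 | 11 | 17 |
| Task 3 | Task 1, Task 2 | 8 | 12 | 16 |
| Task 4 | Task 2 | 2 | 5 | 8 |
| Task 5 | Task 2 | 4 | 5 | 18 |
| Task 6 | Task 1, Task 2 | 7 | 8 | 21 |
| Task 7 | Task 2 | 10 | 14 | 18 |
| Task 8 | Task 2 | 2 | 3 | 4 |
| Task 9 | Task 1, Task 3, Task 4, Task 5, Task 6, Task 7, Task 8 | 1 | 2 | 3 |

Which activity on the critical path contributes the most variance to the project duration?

Task 2

te_Task 1 = (4 + 4·10 + 22)/6 = 66/6 = 11; σ²_Task 1 = ((22−4)/6)² = 9.000
te_Task 2 = (5 + 4·11 + 17)/6 = 66/6 = 11; σ²_Task 2 = ((17−5)/6)² = 4.000
te_Task 3 = (8 + 4·12 + 16)/6 = 72/6 = 12; σ²_Task 3 = ((16−8)/6)² = 1.778
te_Task 4 = (2 + 4·5 + 8)/6 = 30/6 = 5; σ²_Task 4 = ((8−2)/6)² = 1.000
te_Task 5 = (4 + 4·5 + 18)/6 = 42/6 = 7; σ²_Task 5 = ((18−4)/6)² = 5.444
te_Task 6 = (7 + 4·8 + 21)/6 = 60/6 = 10; σ²_Task 6 = ((21−7)/6)² = 5.444
te_Task 7 = (10 + 4·14 + 18)/6 = 84/6 = 14; σ²_Task 7 = ((18−10)/6)² = 1.778
te_Task 8 = (2 + 4·3 + 4)/6 = 18/6 = 3; σ²_Task 8 = ((4−2)/6)² = 0.111
te_Task 9 = (1 + 4·2 + 3)/6 = 12/6 = 2; σ²_Task 9 = ((3−1)/6)² = 0.111

Forward pass:
ES_Task 1 = 0; EF_Task 1 = 11
ES_Task 2 = 0; EF_Task 2 = 11
ES_Task 3 = max(EF_Task 1=11, EF_Task 2=11) = 11; EF_Task 3 = 11+12 = 23
ES_Task 4 = 11; EF_Task 4 = 11+5 = 16
ES_Task 5 = 11; EF_Task 5 = 11+7 = 18
ES_Task 6 = max(EF_Task 1=11, EF_Task 2=11) = 11; EF_Task 6 = 11+10 = 21
ES_Task 7 = 11; EF_Task 7 = 11+14 = 25
ES_Task 8 = 11; EF_Task 8 = 11+3 = 14
ES_Task 9 = max(EF_Task 1=11, EF_Task 3=23, EF_Task 4=16, EF_Task 5=18, EF_Task 6=21, EF_Task 7=25, EF_Task 8=14) = 25; EF_Task 9 = 25+2 = 27
Expected project duration μ = 27 days. Critical path: Task 2 → Task 7 → Task 9.

Variances on critical path: σ²_Task 2=4.000, σ²_Task 7=1.778, σ²_Task 9=0.111.
Largest is σ²_Task 2 = 4.000.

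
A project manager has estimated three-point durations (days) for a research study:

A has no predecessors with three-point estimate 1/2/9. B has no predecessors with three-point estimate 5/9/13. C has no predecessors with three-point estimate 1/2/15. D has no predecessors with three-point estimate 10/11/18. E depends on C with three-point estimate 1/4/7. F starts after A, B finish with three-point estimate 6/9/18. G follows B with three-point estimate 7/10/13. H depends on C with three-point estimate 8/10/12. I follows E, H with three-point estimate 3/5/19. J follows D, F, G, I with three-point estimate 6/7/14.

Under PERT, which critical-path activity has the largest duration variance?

I

te_A = (1 + 4·2 + 9)/6 = 18/6 = 3; σ²_A = ((9−1)/6)² = 1.778
te_B = (5 + 4·9 + 13)/6 = 54/6 = 9; σ²_B = ((13−5)/6)² = 1.778
te_C = (1 + 4·2 + 15)/6 = 24/6 = 4; σ²_C = ((15−1)/6)² = 5.444
te_D = (10 + 4·11 + 18)/6 = 72/6 = 12; σ²_D = ((18−10)/6)² = 1.778
te_E = (1 + 4·4 + 7)/6 = 24/6 = 4; σ²_E = ((7−1)/6)² = 1.000
te_F = (6 + 4·9 + 18)/6 = 60/6 = 10; σ²_F = ((18−6)/6)² = 4.000
te_G = (7 + 4·10 + 13)/6 = 60/6 = 10; σ²_G = ((13−7)/6)² = 1.000
te_H = (8 + 4·10 + 12)/6 = 60/6 = 10; σ²_H = ((12−8)/6)² = 0.444
te_I = (3 + 4·5 + 19)/6 = 42/6 = 7; σ²_I = ((19−3)/6)² = 7.111
te_J = (6 + 4·7 + 14)/6 = 48/6 = 8; σ²_J = ((14−6)/6)² = 1.778

Forward pass:
ES_A = 0; EF_A = 3
ES_B = 0; EF_B = 9
ES_C = 0; EF_C = 4
ES_D = 0; EF_D = 12
ES_E = 4; EF_E = 4+4 = 8
ES_F = max(EF_A=3, EF_B=9) = 9; EF_F = 9+10 = 19
ES_G = 9; EF_G = 9+10 = 19
ES_H = 4; EF_H = 4+10 = 14
ES_I = max(EF_E=8, EF_H=14) = 14; EF_I = 14+7 = 21
ES_J = max(EF_D=12, EF_F=19, EF_G=19, EF_I=21) = 21; EF_J = 21+8 = 29
Expected project duration μ = 29 days. Critical path: C → H → I → J.

Variances on critical path: σ²_C=5.444, σ²_H=0.444, σ²_I=7.111, σ²_J=1.778.
Largest is σ²_I = 7.111.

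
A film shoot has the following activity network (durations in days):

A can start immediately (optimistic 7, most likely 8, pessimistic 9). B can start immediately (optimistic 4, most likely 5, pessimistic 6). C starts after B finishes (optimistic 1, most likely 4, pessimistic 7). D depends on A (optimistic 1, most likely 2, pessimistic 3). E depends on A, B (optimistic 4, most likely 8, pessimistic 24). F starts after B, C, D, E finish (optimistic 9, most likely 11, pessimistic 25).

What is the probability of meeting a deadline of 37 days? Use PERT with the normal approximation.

0.919

te_A = (7 + 4·8 + 9)/6 = 48/6 = 8; σ²_A = ((9−7)/6)² = 0.111
te_B = (4 + 4·5 + 6)/6 = 30/6 = 5; σ²_B = ((6−4)/6)² = 0.111
te_C = (1 + 4·4 + 7)/6 = 24/6 = 4; σ²_C = ((7−1)/6)² = 1.000
te_D = (1 + 4·2 + 3)/6 = 12/6 = 2; σ²_D = ((3−1)/6)² = 0.111
te_E = (4 + 4·8 + 24)/6 = 60/6 = 10; σ²_E = ((24−4)/6)² = 11.111
te_F = (9 + 4·11 + 25)/6 = 78/6 = 13; σ²_F = ((25−9)/6)² = 7.111

Forward pass:
ES_A = 0; EF_A = 8
ES_B = 0; EF_B = 5
ES_C = 5; EF_C = 5+4 = 9
ES_D = 8; EF_D = 8+2 = 10
ES_E = max(EF_A=8, EF_B=5) = 8; EF_E = 8+10 = 18
ES_F = max(EF_B=5, EF_C=9, EF_D=10, EF_E=18) = 18; EF_F = 18+13 = 31
Expected project duration μ = 31 days. Critical path: A → E → F.

Variance along critical path = 0.111 + 11.111 + 7.111 = 18.333; σ = √18.333 = 4.282 days.
Z = (37 − 31) / 4.282 = 1.401
P(T ≤ 37) = Φ(1.401) ≈ 0.919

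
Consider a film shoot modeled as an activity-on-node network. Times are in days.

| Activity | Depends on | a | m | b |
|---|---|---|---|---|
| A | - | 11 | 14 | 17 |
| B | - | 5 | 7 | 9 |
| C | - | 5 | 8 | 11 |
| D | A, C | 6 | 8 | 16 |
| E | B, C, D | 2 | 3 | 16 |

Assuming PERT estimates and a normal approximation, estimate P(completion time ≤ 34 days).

te_A = (11 + 4·14 + 17)/6 = 84/6 = 14; σ²_A = ((17−11)/6)² = 1.000
te_B = (5 + 4·7 + 9)/6 = 42/6 = 7; σ²_B = ((9−5)/6)² = 0.444
te_C = (5 + 4·8 + 11)/6 = 48/6 = 8; σ²_C = ((11−5)/6)² = 1.000
te_D = (6 + 4·8 + 16)/6 = 54/6 = 9; σ²_D = ((16−6)/6)² = 2.778
te_E = (2 + 4·3 + 16)/6 = 30/6 = 5; σ²_E = ((16−2)/6)² = 5.444

Forward pass:
ES_A = 0; EF_A = 14
ES_B = 0; EF_B = 7
ES_C = 0; EF_C = 8
ES_D = max(EF_A=14, EF_C=8) = 14; EF_D = 14+9 = 23
ES_E = max(EF_B=7, EF_C=8, EF_D=23) = 23; EF_E = 23+5 = 28
Expected project duration μ = 28 days. Critical path: A → D → E.

Variance along critical path = 1.000 + 2.778 + 5.444 = 9.222; σ = √9.222 = 3.037 days.
Z = (34 − 28) / 3.037 = 1.976
P(T ≤ 34) = Φ(1.976) ≈ 0.976

0.976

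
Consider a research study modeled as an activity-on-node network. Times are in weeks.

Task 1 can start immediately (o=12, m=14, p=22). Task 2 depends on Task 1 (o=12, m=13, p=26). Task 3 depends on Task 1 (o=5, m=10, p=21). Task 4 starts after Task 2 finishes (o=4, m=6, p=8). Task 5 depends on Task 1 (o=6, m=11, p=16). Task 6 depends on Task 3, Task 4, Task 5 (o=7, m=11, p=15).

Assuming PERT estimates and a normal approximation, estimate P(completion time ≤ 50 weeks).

0.823

te_Task 1 = (12 + 4·14 + 22)/6 = 90/6 = 15; σ²_Task 1 = ((22−12)/6)² = 2.778
te_Task 2 = (12 + 4·13 + 26)/6 = 90/6 = 15; σ²_Task 2 = ((26−12)/6)² = 5.444
te_Task 3 = (5 + 4·10 + 21)/6 = 66/6 = 11; σ²_Task 3 = ((21−5)/6)² = 7.111
te_Task 4 = (4 + 4·6 + 8)/6 = 36/6 = 6; σ²_Task 4 = ((8−4)/6)² = 0.444
te_Task 5 = (6 + 4·11 + 16)/6 = 66/6 = 11; σ²_Task 5 = ((16−6)/6)² = 2.778
te_Task 6 = (7 + 4·11 + 15)/6 = 66/6 = 11; σ²_Task 6 = ((15−7)/6)² = 1.778

Forward pass:
ES_Task 1 = 0; EF_Task 1 = 15
ES_Task 2 = 15; EF_Task 2 = 15+15 = 30
ES_Task 3 = 15; EF_Task 3 = 15+11 = 26
ES_Task 4 = 30; EF_Task 4 = 30+6 = 36
ES_Task 5 = 15; EF_Task 5 = 15+11 = 26
ES_Task 6 = max(EF_Task 3=26, EF_Task 4=36, EF_Task 5=26) = 36; EF_Task 6 = 36+11 = 47
Expected project duration μ = 47 weeks. Critical path: Task 1 → Task 2 → Task 4 → Task 6.

Variance along critical path = 2.778 + 5.444 + 0.444 + 1.778 = 10.444; σ = √10.444 = 3.232 weeks.
Z = (50 − 47) / 3.232 = 0.928
P(T ≤ 50) = Φ(0.928) ≈ 0.823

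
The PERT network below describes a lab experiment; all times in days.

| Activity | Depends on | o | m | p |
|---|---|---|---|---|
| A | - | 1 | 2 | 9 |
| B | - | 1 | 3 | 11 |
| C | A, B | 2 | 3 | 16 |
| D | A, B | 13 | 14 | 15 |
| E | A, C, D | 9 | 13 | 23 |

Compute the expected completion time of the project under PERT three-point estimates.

te_A = (1 + 4·2 + 9)/6 = 18/6 = 3
te_B = (1 + 4·3 + 11)/6 = 24/6 = 4
te_C = (2 + 4·3 + 16)/6 = 30/6 = 5
te_D = (13 + 4·14 + 15)/6 = 84/6 = 14
te_E = (9 + 4·13 + 23)/6 = 84/6 = 14

Forward pass:
ES_A = 0; EF_A = 3
ES_B = 0; EF_B = 4
ES_C = max(EF_A=3, EF_B=4) = 4; EF_C = 4+5 = 9
ES_D = max(EF_A=3, EF_B=4) = 4; EF_D = 4+14 = 18
ES_E = max(EF_A=3, EF_C=9, EF_D=18) = 18; EF_E = 18+14 = 32
Expected project duration μ = 32 days. Critical path: B → D → E.

32 days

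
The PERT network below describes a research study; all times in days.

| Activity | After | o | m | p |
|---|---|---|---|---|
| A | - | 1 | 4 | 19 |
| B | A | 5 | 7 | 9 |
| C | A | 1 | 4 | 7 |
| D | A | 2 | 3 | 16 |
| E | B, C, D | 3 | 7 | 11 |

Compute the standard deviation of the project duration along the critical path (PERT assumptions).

te_A = (1 + 4·4 + 19)/6 = 36/6 = 6; σ²_A = ((19−1)/6)² = 9.000
te_B = (5 + 4·7 + 9)/6 = 42/6 = 7; σ²_B = ((9−5)/6)² = 0.444
te_C = (1 + 4·4 + 7)/6 = 24/6 = 4; σ²_C = ((7−1)/6)² = 1.000
te_D = (2 + 4·3 + 16)/6 = 30/6 = 5; σ²_D = ((16−2)/6)² = 5.444
te_E = (3 + 4·7 + 11)/6 = 42/6 = 7; σ²_E = ((11−3)/6)² = 1.778

Forward pass:
ES_A = 0; EF_A = 6
ES_B = 6; EF_B = 6+7 = 13
ES_C = 6; EF_C = 6+4 = 10
ES_D = 6; EF_D = 6+5 = 11
ES_E = max(EF_B=13, EF_C=10, EF_D=11) = 13; EF_E = 13+7 = 20
Expected project duration μ = 20 days. Critical path: A → B → E.

Variance along critical path = 9.000 + 0.444 + 1.778 = 11.222
σ = √11.222 = 3.350 days

3.35 days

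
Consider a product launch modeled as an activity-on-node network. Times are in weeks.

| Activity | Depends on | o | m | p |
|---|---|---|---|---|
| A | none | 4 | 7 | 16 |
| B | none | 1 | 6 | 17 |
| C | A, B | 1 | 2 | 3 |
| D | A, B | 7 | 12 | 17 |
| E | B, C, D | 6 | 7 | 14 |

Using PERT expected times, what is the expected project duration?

28 weeks

te_A = (4 + 4·7 + 16)/6 = 48/6 = 8
te_B = (1 + 4·6 + 17)/6 = 42/6 = 7
te_C = (1 + 4·2 + 3)/6 = 12/6 = 2
te_D = (7 + 4·12 + 17)/6 = 72/6 = 12
te_E = (6 + 4·7 + 14)/6 = 48/6 = 8

Forward pass:
ES_A = 0; EF_A = 8
ES_B = 0; EF_B = 7
ES_C = max(EF_A=8, EF_B=7) = 8; EF_C = 8+2 = 10
ES_D = max(EF_A=8, EF_B=7) = 8; EF_D = 8+12 = 20
ES_E = max(EF_B=7, EF_C=10, EF_D=20) = 20; EF_E = 20+8 = 28
Expected project duration μ = 28 weeks. Critical path: A → D → E.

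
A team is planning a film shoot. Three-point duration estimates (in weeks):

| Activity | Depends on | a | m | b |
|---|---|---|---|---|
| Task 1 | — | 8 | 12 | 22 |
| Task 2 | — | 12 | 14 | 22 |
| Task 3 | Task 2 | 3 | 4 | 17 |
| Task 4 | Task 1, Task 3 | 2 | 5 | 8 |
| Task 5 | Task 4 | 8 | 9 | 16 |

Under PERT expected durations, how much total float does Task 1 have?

te_Task 1 = (8 + 4·12 + 22)/6 = 78/6 = 13
te_Task 2 = (12 + 4·14 + 22)/6 = 90/6 = 15
te_Task 3 = (3 + 4·4 + 17)/6 = 36/6 = 6
te_Task 4 = (2 + 4·5 + 8)/6 = 30/6 = 5
te_Task 5 = (8 + 4·9 + 16)/6 = 60/6 = 10

Forward pass:
ES_Task 1 = 0; EF_Task 1 = 13
ES_Task 2 = 0; EF_Task 2 = 15
ES_Task 3 = 15; EF_Task 3 = 15+6 = 21
ES_Task 4 = max(EF_Task 1=13, EF_Task 3=21) = 21; EF_Task 4 = 21+5 = 26
ES_Task 5 = 26; EF_Task 5 = 26+10 = 36
Expected project duration μ = 36 weeks. Critical path: Task 2 → Task 3 → Task 4 → Task 5.

Backward pass:
LF_Task 5 = 36; LS_Task 5 = 36−10 = 26
LF_Task 4 = LS_Task 5 = 26; LS_Task 4 = 26−5 = 21
LF_Task 3 = LS_Task 4 = 21; LS_Task 3 = 21−6 = 15
LF_Task 2 = LS_Task 3 = 15; LS_Task 2 = 15−15 = 0
LF_Task 1 = LS_Task 4 = 21; LS_Task 1 = 21−13 = 8
Slack_Task 1 = LS_Task 1 − ES_Task 1 = 8 − 0 = 8

8 weeks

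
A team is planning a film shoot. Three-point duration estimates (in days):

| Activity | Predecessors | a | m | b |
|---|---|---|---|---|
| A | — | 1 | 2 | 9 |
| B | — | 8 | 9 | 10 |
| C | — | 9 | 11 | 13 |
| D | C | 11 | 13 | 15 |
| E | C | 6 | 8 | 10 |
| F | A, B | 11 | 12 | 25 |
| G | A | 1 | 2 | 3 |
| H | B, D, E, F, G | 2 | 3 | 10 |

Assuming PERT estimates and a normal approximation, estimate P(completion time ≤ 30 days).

0.890

te_A = (1 + 4·2 + 9)/6 = 18/6 = 3; σ²_A = ((9−1)/6)² = 1.778
te_B = (8 + 4·9 + 10)/6 = 54/6 = 9; σ²_B = ((10−8)/6)² = 0.111
te_C = (9 + 4·11 + 13)/6 = 66/6 = 11; σ²_C = ((13−9)/6)² = 0.444
te_D = (11 + 4·13 + 15)/6 = 78/6 = 13; σ²_D = ((15−11)/6)² = 0.444
te_E = (6 + 4·8 + 10)/6 = 48/6 = 8; σ²_E = ((10−6)/6)² = 0.444
te_F = (11 + 4·12 + 25)/6 = 84/6 = 14; σ²_F = ((25−11)/6)² = 5.444
te_G = (1 + 4·2 + 3)/6 = 12/6 = 2; σ²_G = ((3−1)/6)² = 0.111
te_H = (2 + 4·3 + 10)/6 = 24/6 = 4; σ²_H = ((10−2)/6)² = 1.778

Forward pass:
ES_A = 0; EF_A = 3
ES_B = 0; EF_B = 9
ES_C = 0; EF_C = 11
ES_D = 11; EF_D = 11+13 = 24
ES_E = 11; EF_E = 11+8 = 19
ES_F = max(EF_A=3, EF_B=9) = 9; EF_F = 9+14 = 23
ES_G = 3; EF_G = 3+2 = 5
ES_H = max(EF_B=9, EF_D=24, EF_E=19, EF_F=23, EF_G=5) = 24; EF_H = 24+4 = 28
Expected project duration μ = 28 days. Critical path: C → D → H.

Variance along critical path = 0.444 + 0.444 + 1.778 = 2.667; σ = √2.667 = 1.633 days.
Z = (30 − 28) / 1.633 = 1.225
P(T ≤ 30) = Φ(1.225) ≈ 0.890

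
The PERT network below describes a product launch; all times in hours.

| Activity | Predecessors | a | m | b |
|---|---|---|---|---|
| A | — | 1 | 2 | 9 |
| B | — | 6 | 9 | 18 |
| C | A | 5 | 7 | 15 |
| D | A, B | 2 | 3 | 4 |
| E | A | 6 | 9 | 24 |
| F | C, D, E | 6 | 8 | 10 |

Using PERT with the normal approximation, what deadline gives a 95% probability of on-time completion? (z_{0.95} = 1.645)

27.5 hours

te_A = (1 + 4·2 + 9)/6 = 18/6 = 3; σ²_A = ((9−1)/6)² = 1.778
te_B = (6 + 4·9 + 18)/6 = 60/6 = 10; σ²_B = ((18−6)/6)² = 4.000
te_C = (5 + 4·7 + 15)/6 = 48/6 = 8; σ²_C = ((15−5)/6)² = 2.778
te_D = (2 + 4·3 + 4)/6 = 18/6 = 3; σ²_D = ((4−2)/6)² = 0.111
te_E = (6 + 4·9 + 24)/6 = 66/6 = 11; σ²_E = ((24−6)/6)² = 9.000
te_F = (6 + 4·8 + 10)/6 = 48/6 = 8; σ²_F = ((10−6)/6)² = 0.444

Forward pass:
ES_A = 0; EF_A = 3
ES_B = 0; EF_B = 10
ES_C = 3; EF_C = 3+8 = 11
ES_D = max(EF_A=3, EF_B=10) = 10; EF_D = 10+3 = 13
ES_E = 3; EF_E = 3+11 = 14
ES_F = max(EF_C=11, EF_D=13, EF_E=14) = 14; EF_F = 14+8 = 22
Expected project duration μ = 22 hours. Critical path: A → E → F.

Variance along critical path = 1.778 + 9.000 + 0.444 = 11.222; σ = 3.350 hours.
D = μ + z·σ = 22 + 1.645·3.350 = 27.5 hours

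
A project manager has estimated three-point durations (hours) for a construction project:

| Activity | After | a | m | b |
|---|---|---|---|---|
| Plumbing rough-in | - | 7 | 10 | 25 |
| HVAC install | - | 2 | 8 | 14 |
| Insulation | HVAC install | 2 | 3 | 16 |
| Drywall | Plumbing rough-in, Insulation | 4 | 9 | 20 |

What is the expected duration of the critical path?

23 hours

te_Plumbing rough-in = (7 + 4·10 + 25)/6 = 72/6 = 12
te_HVAC install = (2 + 4·8 + 14)/6 = 48/6 = 8
te_Insulation = (2 + 4·3 + 16)/6 = 30/6 = 5
te_Drywall = (4 + 4·9 + 20)/6 = 60/6 = 10

Forward pass:
ES_Plumbing rough-in = 0; EF_Plumbing rough-in = 12
ES_HVAC install = 0; EF_HVAC install = 8
ES_Insulation = 8; EF_Insulation = 8+5 = 13
ES_Drywall = max(EF_Plumbing rough-in=12, EF_Insulation=13) = 13; EF_Drywall = 13+10 = 23
Expected project duration μ = 23 hours. Critical path: HVAC install → Insulation → Drywall.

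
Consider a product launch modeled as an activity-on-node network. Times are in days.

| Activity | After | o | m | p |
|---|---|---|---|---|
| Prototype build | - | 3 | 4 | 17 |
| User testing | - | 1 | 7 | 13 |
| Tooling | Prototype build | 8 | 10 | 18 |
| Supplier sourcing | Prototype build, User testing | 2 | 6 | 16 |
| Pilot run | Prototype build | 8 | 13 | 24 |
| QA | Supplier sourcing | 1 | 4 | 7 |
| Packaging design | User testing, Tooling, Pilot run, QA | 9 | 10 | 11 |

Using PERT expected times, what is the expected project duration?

30 days

te_Prototype build = (3 + 4·4 + 17)/6 = 36/6 = 6
te_User testing = (1 + 4·7 + 13)/6 = 42/6 = 7
te_Tooling = (8 + 4·10 + 18)/6 = 66/6 = 11
te_Supplier sourcing = (2 + 4·6 + 16)/6 = 42/6 = 7
te_Pilot run = (8 + 4·13 + 24)/6 = 84/6 = 14
te_QA = (1 + 4·4 + 7)/6 = 24/6 = 4
te_Packaging design = (9 + 4·10 + 11)/6 = 60/6 = 10

Forward pass:
ES_Prototype build = 0; EF_Prototype build = 6
ES_User testing = 0; EF_User testing = 7
ES_Tooling = 6; EF_Tooling = 6+11 = 17
ES_Supplier sourcing = max(EF_Prototype build=6, EF_User testing=7) = 7; EF_Supplier sourcing = 7+7 = 14
ES_Pilot run = 6; EF_Pilot run = 6+14 = 20
ES_QA = 14; EF_QA = 14+4 = 18
ES_Packaging design = max(EF_User testing=7, EF_Tooling=17, EF_Pilot run=20, EF_QA=18) = 20; EF_Packaging design = 20+10 = 30
Expected project duration μ = 30 days. Critical path: Prototype build → Pilot run → Packaging design.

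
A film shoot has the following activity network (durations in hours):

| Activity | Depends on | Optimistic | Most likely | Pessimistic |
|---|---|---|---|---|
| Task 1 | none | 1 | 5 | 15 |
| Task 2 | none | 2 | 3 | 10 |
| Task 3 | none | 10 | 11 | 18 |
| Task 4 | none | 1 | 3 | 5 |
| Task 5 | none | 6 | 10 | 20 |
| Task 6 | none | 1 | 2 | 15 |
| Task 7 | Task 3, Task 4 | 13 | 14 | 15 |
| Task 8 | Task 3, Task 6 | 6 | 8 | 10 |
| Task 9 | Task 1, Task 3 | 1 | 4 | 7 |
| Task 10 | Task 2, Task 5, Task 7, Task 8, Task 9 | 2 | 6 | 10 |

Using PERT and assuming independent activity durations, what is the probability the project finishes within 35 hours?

0.941

te_Task 1 = (1 + 4·5 + 15)/6 = 36/6 = 6; σ²_Task 1 = ((15−1)/6)² = 5.444
te_Task 2 = (2 + 4·3 + 10)/6 = 24/6 = 4; σ²_Task 2 = ((10−2)/6)² = 1.778
te_Task 3 = (10 + 4·11 + 18)/6 = 72/6 = 12; σ²_Task 3 = ((18−10)/6)² = 1.778
te_Task 4 = (1 + 4·3 + 5)/6 = 18/6 = 3; σ²_Task 4 = ((5−1)/6)² = 0.444
te_Task 5 = (6 + 4·10 + 20)/6 = 66/6 = 11; σ²_Task 5 = ((20−6)/6)² = 5.444
te_Task 6 = (1 + 4·2 + 15)/6 = 24/6 = 4; σ²_Task 6 = ((15−1)/6)² = 5.444
te_Task 7 = (13 + 4·14 + 15)/6 = 84/6 = 14; σ²_Task 7 = ((15−13)/6)² = 0.111
te_Task 8 = (6 + 4·8 + 10)/6 = 48/6 = 8; σ²_Task 8 = ((10−6)/6)² = 0.444
te_Task 9 = (1 + 4·4 + 7)/6 = 24/6 = 4; σ²_Task 9 = ((7−1)/6)² = 1.000
te_Task 10 = (2 + 4·6 + 10)/6 = 36/6 = 6; σ²_Task 10 = ((10−2)/6)² = 1.778

Forward pass:
ES_Task 1 = 0; EF_Task 1 = 6
ES_Task 2 = 0; EF_Task 2 = 4
ES_Task 3 = 0; EF_Task 3 = 12
ES_Task 4 = 0; EF_Task 4 = 3
ES_Task 5 = 0; EF_Task 5 = 11
ES_Task 6 = 0; EF_Task 6 = 4
ES_Task 7 = max(EF_Task 3=12, EF_Task 4=3) = 12; EF_Task 7 = 12+14 = 26
ES_Task 8 = max(EF_Task 3=12, EF_Task 6=4) = 12; EF_Task 8 = 12+8 = 20
ES_Task 9 = max(EF_Task 1=6, EF_Task 3=12) = 12; EF_Task 9 = 12+4 = 16
ES_Task 10 = max(EF_Task 2=4, EF_Task 5=11, EF_Task 7=26, EF_Task 8=20, EF_Task 9=16) = 26; EF_Task 10 = 26+6 = 32
Expected project duration μ = 32 hours. Critical path: Task 3 → Task 7 → Task 10.

Variance along critical path = 1.778 + 0.111 + 1.778 = 3.667; σ = √3.667 = 1.915 hours.
Z = (35 − 32) / 1.915 = 1.567
P(T ≤ 35) = Φ(1.567) ≈ 0.941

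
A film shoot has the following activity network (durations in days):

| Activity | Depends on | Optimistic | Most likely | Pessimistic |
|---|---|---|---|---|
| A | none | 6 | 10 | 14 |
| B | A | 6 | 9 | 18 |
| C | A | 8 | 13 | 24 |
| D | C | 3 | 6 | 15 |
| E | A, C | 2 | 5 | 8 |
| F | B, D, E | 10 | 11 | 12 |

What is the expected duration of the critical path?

42 days

te_A = (6 + 4·10 + 14)/6 = 60/6 = 10
te_B = (6 + 4·9 + 18)/6 = 60/6 = 10
te_C = (8 + 4·13 + 24)/6 = 84/6 = 14
te_D = (3 + 4·6 + 15)/6 = 42/6 = 7
te_E = (2 + 4·5 + 8)/6 = 30/6 = 5
te_F = (10 + 4·11 + 12)/6 = 66/6 = 11

Forward pass:
ES_A = 0; EF_A = 10
ES_B = 10; EF_B = 10+10 = 20
ES_C = 10; EF_C = 10+14 = 24
ES_D = 24; EF_D = 24+7 = 31
ES_E = max(EF_A=10, EF_C=24) = 24; EF_E = 24+5 = 29
ES_F = max(EF_B=20, EF_D=31, EF_E=29) = 31; EF_F = 31+11 = 42
Expected project duration μ = 42 days. Critical path: A → C → D → F.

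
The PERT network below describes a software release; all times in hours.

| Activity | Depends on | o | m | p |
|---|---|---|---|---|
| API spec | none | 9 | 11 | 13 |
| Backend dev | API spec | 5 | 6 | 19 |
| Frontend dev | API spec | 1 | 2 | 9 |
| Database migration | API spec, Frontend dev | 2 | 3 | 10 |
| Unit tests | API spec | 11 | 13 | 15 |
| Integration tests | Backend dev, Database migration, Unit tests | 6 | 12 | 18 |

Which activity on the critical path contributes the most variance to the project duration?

Integration tests

te_API spec = (9 + 4·11 + 13)/6 = 66/6 = 11; σ²_API spec = ((13−9)/6)² = 0.444
te_Backend dev = (5 + 4·6 + 19)/6 = 48/6 = 8; σ²_Backend dev = ((19−5)/6)² = 5.444
te_Frontend dev = (1 + 4·2 + 9)/6 = 18/6 = 3; σ²_Frontend dev = ((9−1)/6)² = 1.778
te_Database migration = (2 + 4·3 + 10)/6 = 24/6 = 4; σ²_Database migration = ((10−2)/6)² = 1.778
te_Unit tests = (11 + 4·13 + 15)/6 = 78/6 = 13; σ²_Unit tests = ((15−11)/6)² = 0.444
te_Integration tests = (6 + 4·12 + 18)/6 = 72/6 = 12; σ²_Integration tests = ((18−6)/6)² = 4.000

Forward pass:
ES_API spec = 0; EF_API spec = 11
ES_Backend dev = 11; EF_Backend dev = 11+8 = 19
ES_Frontend dev = 11; EF_Frontend dev = 11+3 = 14
ES_Database migration = max(EF_API spec=11, EF_Frontend dev=14) = 14; EF_Database migration = 14+4 = 18
ES_Unit tests = 11; EF_Unit tests = 11+13 = 24
ES_Integration tests = max(EF_Backend dev=19, EF_Database migration=18, EF_Unit tests=24) = 24; EF_Integration tests = 24+12 = 36
Expected project duration μ = 36 hours. Critical path: API spec → Unit tests → Integration tests.

Variances on critical path: σ²_API spec=0.444, σ²_Unit tests=0.444, σ²_Integration tests=4.000.
Largest is σ²_Integration tests = 4.000.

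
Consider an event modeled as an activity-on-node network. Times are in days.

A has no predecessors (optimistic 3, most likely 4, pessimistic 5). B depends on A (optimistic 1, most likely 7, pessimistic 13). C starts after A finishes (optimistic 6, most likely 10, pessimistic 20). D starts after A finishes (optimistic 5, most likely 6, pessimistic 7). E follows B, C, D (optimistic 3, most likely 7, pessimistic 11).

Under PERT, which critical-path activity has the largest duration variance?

te_A = (3 + 4·4 + 5)/6 = 24/6 = 4; σ²_A = ((5−3)/6)² = 0.111
te_B = (1 + 4·7 + 13)/6 = 42/6 = 7; σ²_B = ((13−1)/6)² = 4.000
te_C = (6 + 4·10 + 20)/6 = 66/6 = 11; σ²_C = ((20−6)/6)² = 5.444
te_D = (5 + 4·6 + 7)/6 = 36/6 = 6; σ²_D = ((7−5)/6)² = 0.111
te_E = (3 + 4·7 + 11)/6 = 42/6 = 7; σ²_E = ((11−3)/6)² = 1.778

Forward pass:
ES_A = 0; EF_A = 4
ES_B = 4; EF_B = 4+7 = 11
ES_C = 4; EF_C = 4+11 = 15
ES_D = 4; EF_D = 4+6 = 10
ES_E = max(EF_B=11, EF_C=15, EF_D=10) = 15; EF_E = 15+7 = 22
Expected project duration μ = 22 days. Critical path: A → C → E.

Variances on critical path: σ²_A=0.111, σ²_C=5.444, σ²_E=1.778.
Largest is σ²_C = 5.444.

C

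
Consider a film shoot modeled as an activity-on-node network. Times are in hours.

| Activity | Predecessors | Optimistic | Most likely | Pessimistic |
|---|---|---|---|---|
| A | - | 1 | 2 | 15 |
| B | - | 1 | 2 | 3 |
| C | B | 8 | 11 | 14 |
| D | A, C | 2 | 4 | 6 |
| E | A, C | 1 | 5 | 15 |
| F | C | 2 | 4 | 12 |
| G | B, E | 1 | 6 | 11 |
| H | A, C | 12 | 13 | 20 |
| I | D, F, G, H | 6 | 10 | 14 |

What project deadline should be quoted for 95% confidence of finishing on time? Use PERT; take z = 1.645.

40.6 hours

te_A = (1 + 4·2 + 15)/6 = 24/6 = 4; σ²_A = ((15−1)/6)² = 5.444
te_B = (1 + 4·2 + 3)/6 = 12/6 = 2; σ²_B = ((3−1)/6)² = 0.111
te_C = (8 + 4·11 + 14)/6 = 66/6 = 11; σ²_C = ((14−8)/6)² = 1.000
te_D = (2 + 4·4 + 6)/6 = 24/6 = 4; σ²_D = ((6−2)/6)² = 0.444
te_E = (1 + 4·5 + 15)/6 = 36/6 = 6; σ²_E = ((15−1)/6)² = 5.444
te_F = (2 + 4·4 + 12)/6 = 30/6 = 5; σ²_F = ((12−2)/6)² = 2.778
te_G = (1 + 4·6 + 11)/6 = 36/6 = 6; σ²_G = ((11−1)/6)² = 2.778
te_H = (12 + 4·13 + 20)/6 = 84/6 = 14; σ²_H = ((20−12)/6)² = 1.778
te_I = (6 + 4·10 + 14)/6 = 60/6 = 10; σ²_I = ((14−6)/6)² = 1.778

Forward pass:
ES_A = 0; EF_A = 4
ES_B = 0; EF_B = 2
ES_C = 2; EF_C = 2+11 = 13
ES_D = max(EF_A=4, EF_C=13) = 13; EF_D = 13+4 = 17
ES_E = max(EF_A=4, EF_C=13) = 13; EF_E = 13+6 = 19
ES_F = 13; EF_F = 13+5 = 18
ES_G = max(EF_B=2, EF_E=19) = 19; EF_G = 19+6 = 25
ES_H = max(EF_A=4, EF_C=13) = 13; EF_H = 13+14 = 27
ES_I = max(EF_D=17, EF_F=18, EF_G=25, EF_H=27) = 27; EF_I = 27+10 = 37
Expected project duration μ = 37 hours. Critical path: B → C → H → I.

Variance along critical path = 0.111 + 1.000 + 1.778 + 1.778 = 4.667; σ = 2.160 hours.
D = μ + z·σ = 37 + 1.645·2.160 = 40.6 hours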